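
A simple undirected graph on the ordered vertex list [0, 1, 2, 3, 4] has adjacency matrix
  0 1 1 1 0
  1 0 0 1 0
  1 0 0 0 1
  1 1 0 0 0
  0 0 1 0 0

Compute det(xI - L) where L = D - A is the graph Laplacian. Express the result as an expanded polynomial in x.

x^5 - 10x^4 + 34x^3 - 44x^2 + 15x

Each diagonal entry of L is the vertex degree and each off-diagonal entry is -1 where an edge is present, 0 otherwise; in the order [0, 1, 2, 3, 4] the diagonal is [3, 2, 2, 2, 1]. Computing det(xI - L) by cofactor expansion (or equivalently via sum-over-permutations) gives x^5 - 10x^4 + 34x^3 - 44x^2 + 15x. Since p(0) = det(-L) = 0, x divides p(x).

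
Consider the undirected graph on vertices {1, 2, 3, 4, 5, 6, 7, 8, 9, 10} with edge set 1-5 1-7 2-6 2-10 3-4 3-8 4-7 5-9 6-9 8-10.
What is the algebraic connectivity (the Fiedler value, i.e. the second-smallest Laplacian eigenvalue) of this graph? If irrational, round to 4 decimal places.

With the vertex order [1, 2, 3, 4, 5, 6, 7, 8, 9, 10], the degrees are [2, 2, 2, 2, 2, 2, 2, 2, 2, 2], giving D = diag(2, 2, 2, 2, 2, 2, 2, 2, 2, 2) and L = D - A. The sorted Laplacian eigenvalues are [0, 0.3820, 0.3820, 1.3820, 1.3820, 2.6180, 2.6180, 3.6180, 3.6180, 4]; the algebraic connectivity is the second entry, 0.3820.

0.3820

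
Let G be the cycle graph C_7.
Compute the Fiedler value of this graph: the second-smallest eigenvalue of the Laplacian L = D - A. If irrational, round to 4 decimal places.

0.7530

The graph has 7 vertices and degree multiset [2, 2, 2, 2, 2, 2, 2]; D is the diagonal matrix of degrees and L = D - A. The smallest Laplacian eigenvalue is always 0. The next one, lambda_2 = 0.7530, measures how hard the graph is to disconnect: larger values mean better connectivity. By the matrix-tree theorem the graph has (1/7) * product of the nonzero eigenvalues = 7 spanning trees. There is one zero in the spectrum, matching the 1 component.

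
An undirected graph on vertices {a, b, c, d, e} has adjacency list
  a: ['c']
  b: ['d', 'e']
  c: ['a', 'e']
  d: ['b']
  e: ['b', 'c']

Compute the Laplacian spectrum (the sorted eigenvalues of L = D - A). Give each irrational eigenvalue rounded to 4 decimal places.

With the vertex order [a, b, c, d, e], the degrees are [1, 2, 2, 1, 2], giving D = diag(1, 2, 2, 1, 2) and L = D - A. Diagonalising L (or applying a numerical eigensolver to the 5x5 matrix) gives the spectrum above. The single zero eigenvalue shows the graph is connected. The eigenvalues sum to 8, which equals trace(L) = 2|E|.

[0, 0.3820, 1.3820, 2.6180, 3.6180]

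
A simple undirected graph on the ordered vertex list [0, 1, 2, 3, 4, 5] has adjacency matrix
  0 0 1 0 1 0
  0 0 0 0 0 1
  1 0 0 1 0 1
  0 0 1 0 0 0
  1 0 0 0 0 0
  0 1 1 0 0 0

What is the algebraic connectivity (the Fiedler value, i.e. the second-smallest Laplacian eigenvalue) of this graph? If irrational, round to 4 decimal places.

0.3820

Reading degrees in the order [0, 1, 2, 3, 4, 5] gives [2, 1, 3, 1, 1, 2]; set D = diag(2, 1, 3, 1, 1, 2) and form L = D - A. The sorted Laplacian eigenvalues are [0, 0.3820, 0.6972, 2, 2.6180, 4.3028]; the algebraic connectivity is the second entry, 0.3820. The eigenvalues sum to 10, which equals trace(L) = 2|E|.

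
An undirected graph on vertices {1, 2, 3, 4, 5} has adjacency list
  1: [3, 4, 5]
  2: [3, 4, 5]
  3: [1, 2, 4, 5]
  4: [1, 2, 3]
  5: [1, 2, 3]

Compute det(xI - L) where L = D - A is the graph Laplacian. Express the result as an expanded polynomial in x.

x^5 - 16x^4 + 94x^3 - 240x^2 + 225x

Each diagonal entry of L is the vertex degree and each off-diagonal entry is -1 where an edge is present, 0 otherwise; in the order [1, 2, 3, 4, 5] the diagonal is [3, 3, 4, 3, 3]. The eigenvalues of L are [0, 3, 3, 5, 5]; the characteristic polynomial is the product of (x - lambda_i), which multiplies out to x^5 - 16x^4 + 94x^3 - 240x^2 + 225x. The constant term is 0 because L is singular (the all-ones vector lies in its kernel). The eigenvalues sum to 16, which equals trace(L) = 2|E|. The largest eigenvalue, 5, is at most the vertex count 5.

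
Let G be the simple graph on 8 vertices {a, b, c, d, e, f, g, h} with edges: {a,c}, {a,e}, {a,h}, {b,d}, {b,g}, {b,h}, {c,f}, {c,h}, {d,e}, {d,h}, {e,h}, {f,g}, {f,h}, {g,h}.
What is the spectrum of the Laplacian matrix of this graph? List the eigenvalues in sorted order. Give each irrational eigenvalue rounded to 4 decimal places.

Each diagonal entry of L is the vertex degree and each off-diagonal entry is -1 where an edge is present, 0 otherwise; in the order [a, b, c, d, e, f, g, h] the diagonal is [3, 3, 3, 3, 3, 3, 3, 7]. L is symmetric positive semidefinite, so every eigenvalue is real and nonnegative. By the matrix-tree theorem the graph has (1/8) * product of the nonzero eigenvalues = 841 spanning trees. The largest eigenvalue, 8, is at most the vertex count 8.

[0, 1.7530, 1.7530, 3.4450, 3.4450, 4.8019, 4.8019, 8]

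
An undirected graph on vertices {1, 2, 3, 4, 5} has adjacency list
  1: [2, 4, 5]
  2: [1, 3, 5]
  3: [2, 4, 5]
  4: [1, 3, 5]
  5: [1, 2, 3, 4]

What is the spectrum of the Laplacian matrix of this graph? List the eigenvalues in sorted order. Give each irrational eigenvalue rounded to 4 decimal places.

Reading degrees in the order [1, 2, 3, 4, 5] gives [3, 3, 3, 3, 4]; set D = diag(3, 3, 3, 3, 4) and form L = D - A. Since every row of L sums to 0, the all-ones vector is in the kernel and 0 is an eigenvalue. The largest eigenvalue, 5, is at most the vertex count 5.

[0, 3, 3, 5, 5]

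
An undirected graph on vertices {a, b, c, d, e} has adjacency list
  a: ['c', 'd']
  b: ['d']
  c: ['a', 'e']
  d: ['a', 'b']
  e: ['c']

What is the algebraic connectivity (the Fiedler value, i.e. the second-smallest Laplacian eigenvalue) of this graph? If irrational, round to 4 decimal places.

0.3820

With the vertex order [a, b, c, d, e], the degrees are [2, 1, 2, 2, 1], giving D = diag(2, 1, 2, 2, 1) and L = D - A. The smallest Laplacian eigenvalue is always 0. The next one, lambda_2 = 0.3820, measures how hard the graph is to disconnect: larger values mean better connectivity. By the matrix-tree theorem the graph has (1/5) * product of the nonzero eigenvalues = 1 spanning tree.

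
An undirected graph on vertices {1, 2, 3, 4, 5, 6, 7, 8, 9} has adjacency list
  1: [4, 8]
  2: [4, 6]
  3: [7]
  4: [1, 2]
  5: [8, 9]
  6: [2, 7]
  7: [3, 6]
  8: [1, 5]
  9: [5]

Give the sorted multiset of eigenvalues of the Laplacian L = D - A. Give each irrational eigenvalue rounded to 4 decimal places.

[0, 0.1206, 0.4679, 1, 1.6527, 2.3473, 3, 3.5321, 3.8794]

Reading degrees in the order [1, 2, 3, 4, 5, 6, 7, 8, 9] gives [2, 2, 1, 2, 2, 2, 2, 2, 1]; set D = diag(2, 2, 1, 2, 2, 2, 2, 2, 1) and form L = D - A. Since every row of L sums to 0, the all-ones vector is in the kernel and 0 is an eigenvalue. The eigenvalues sum to 16, which equals trace(L) = 2|E|.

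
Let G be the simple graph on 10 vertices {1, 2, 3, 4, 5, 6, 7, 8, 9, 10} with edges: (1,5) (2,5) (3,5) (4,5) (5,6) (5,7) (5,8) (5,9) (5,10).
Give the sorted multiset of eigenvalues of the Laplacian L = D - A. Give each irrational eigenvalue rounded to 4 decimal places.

[0, 1, 1, 1, 1, 1, 1, 1, 1, 10]

With the vertex order [1, 2, 3, 4, 5, 6, 7, 8, 9, 10], the degrees are [1, 1, 1, 1, 9, 1, 1, 1, 1, 1], giving D = diag(1, 1, 1, 1, 9, 1, 1, 1, 1, 1) and L = D - A. L is symmetric positive semidefinite, so every eigenvalue is real and nonnegative. The eigenvalues sum to 18, which equals trace(L) = 2|E|.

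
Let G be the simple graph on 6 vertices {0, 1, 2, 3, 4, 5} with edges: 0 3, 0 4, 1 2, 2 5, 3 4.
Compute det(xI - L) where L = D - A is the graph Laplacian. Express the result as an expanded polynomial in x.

x^6 - 10x^5 + 36x^4 - 54x^3 + 27x^2

With the vertex order [0, 1, 2, 3, 4, 5], the degrees are [2, 1, 2, 2, 2, 1], giving D = diag(2, 1, 2, 2, 2, 1) and L = D - A. L has integer entries, so p(x) = det(xI - L) has integer coefficients. Expanding the determinant yields x^6 - 10x^5 + 36x^4 - 54x^3 + 27x^2. The coefficient of x^5 equals -trace(L) = -10, matching the sum of degrees. There are 2 zeros in the spectrum, matching the 2 components. The largest eigenvalue, 3, is at most the vertex count 6.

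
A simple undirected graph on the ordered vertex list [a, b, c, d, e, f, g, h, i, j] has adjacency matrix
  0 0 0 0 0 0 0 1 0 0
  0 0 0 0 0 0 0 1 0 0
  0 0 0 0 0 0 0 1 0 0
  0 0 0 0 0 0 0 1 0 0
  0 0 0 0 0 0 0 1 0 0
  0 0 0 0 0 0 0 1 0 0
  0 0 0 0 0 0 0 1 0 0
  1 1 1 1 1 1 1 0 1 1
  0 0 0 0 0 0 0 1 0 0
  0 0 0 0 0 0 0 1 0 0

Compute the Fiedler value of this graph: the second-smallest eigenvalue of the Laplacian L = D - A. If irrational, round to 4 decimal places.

Each diagonal entry of L is the vertex degree and each off-diagonal entry is -1 where an edge is present, 0 otherwise; in the order [a, b, c, d, e, f, g, h, i, j] the diagonal is [1, 1, 1, 1, 1, 1, 1, 9, 1, 1]. The smallest Laplacian eigenvalue is always 0. The next one, lambda_2 = 1, measures how hard the graph is to disconnect: larger values mean better connectivity. By the matrix-tree theorem the graph has (1/10) * product of the nonzero eigenvalues = 1 spanning tree.

1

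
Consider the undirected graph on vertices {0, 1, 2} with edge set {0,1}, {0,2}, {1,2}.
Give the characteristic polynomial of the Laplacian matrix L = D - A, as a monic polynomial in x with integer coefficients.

x^3 - 6x^2 + 9x

Each diagonal entry of L is the vertex degree and each off-diagonal entry is -1 where an edge is present, 0 otherwise; in the order [0, 1, 2] the diagonal is [2, 2, 2]. L has integer entries, so p(x) = det(xI - L) has integer coefficients. Expanding the determinant yields x^3 - 6x^2 + 9x. The coefficient of x^2 equals -trace(L) = -6, matching the sum of degrees.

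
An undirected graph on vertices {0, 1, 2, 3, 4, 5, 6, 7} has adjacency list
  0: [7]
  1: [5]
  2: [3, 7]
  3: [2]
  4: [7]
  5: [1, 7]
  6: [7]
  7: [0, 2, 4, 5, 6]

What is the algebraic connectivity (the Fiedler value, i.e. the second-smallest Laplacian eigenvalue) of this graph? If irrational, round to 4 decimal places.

Reading degrees in the order [0, 1, 2, 3, 4, 5, 6, 7] gives [1, 1, 2, 1, 1, 2, 1, 5]; set D = diag(1, 1, 2, 1, 1, 2, 1, 5) and form L = D - A. The sorted Laplacian eigenvalues are [0, 0.3820, 0.5607, 1, 1, 2.3389, 2.6180, 6.1004]; the algebraic connectivity is the second entry, 0.3820. There is one zero in the spectrum, matching the 1 component.

0.3820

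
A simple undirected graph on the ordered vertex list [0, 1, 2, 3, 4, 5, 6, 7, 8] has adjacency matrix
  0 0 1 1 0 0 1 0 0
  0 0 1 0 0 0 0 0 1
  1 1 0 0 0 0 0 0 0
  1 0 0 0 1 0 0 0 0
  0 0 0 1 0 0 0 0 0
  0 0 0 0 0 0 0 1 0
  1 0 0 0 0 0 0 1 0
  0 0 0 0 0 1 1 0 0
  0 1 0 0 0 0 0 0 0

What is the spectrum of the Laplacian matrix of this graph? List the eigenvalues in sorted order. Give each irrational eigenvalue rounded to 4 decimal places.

[0, 0.1981, 0.3004, 1, 1.5550, 2.2391, 3, 3.2470, 4.4605]

With the vertex order [0, 1, 2, 3, 4, 5, 6, 7, 8], the degrees are [3, 2, 2, 2, 1, 1, 2, 2, 1], giving D = diag(3, 2, 2, 2, 1, 1, 2, 2, 1) and L = D - A. L is symmetric positive semidefinite, so every eigenvalue is real and nonnegative. The single zero eigenvalue shows the graph is connected. The largest eigenvalue, 4.4605, is at most the vertex count 9.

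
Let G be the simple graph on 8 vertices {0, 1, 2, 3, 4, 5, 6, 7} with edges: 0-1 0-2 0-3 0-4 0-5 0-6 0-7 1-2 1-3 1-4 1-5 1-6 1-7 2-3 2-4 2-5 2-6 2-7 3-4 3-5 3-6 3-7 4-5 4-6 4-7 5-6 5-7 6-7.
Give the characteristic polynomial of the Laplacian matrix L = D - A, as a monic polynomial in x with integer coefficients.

With the vertex order [0, 1, 2, 3, 4, 5, 6, 7], the degrees are [7, 7, 7, 7, 7, 7, 7, 7], giving D = diag(7, 7, 7, 7, 7, 7, 7, 7) and L = D - A. L has integer entries, so p(x) = det(xI - L) has integer coefficients. Expanding the determinant yields x^8 - 56x^7 + 1344x^6 - 17920x^5 + 143360x^4 - 688128x^3 + 1835008x^2 - 2097152x. The coefficient of x^7 equals -trace(L) = -56, matching the sum of degrees. The largest eigenvalue, 8, is at most the vertex count 8.

x^8 - 56x^7 + 1344x^6 - 17920x^5 + 143360x^4 - 688128x^3 + 1835008x^2 - 2097152x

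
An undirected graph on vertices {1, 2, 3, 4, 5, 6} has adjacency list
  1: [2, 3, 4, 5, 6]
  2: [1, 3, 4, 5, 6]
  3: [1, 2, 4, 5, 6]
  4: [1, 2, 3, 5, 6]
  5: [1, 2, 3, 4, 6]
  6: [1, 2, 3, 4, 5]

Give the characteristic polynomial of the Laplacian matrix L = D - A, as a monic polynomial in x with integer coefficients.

x^6 - 30x^5 + 360x^4 - 2160x^3 + 6480x^2 - 7776x

With the vertex order [1, 2, 3, 4, 5, 6], the degrees are [5, 5, 5, 5, 5, 5], giving D = diag(5, 5, 5, 5, 5, 5) and L = D - A. The eigenvalues of L are [0, 6, 6, 6, 6, 6]; the characteristic polynomial is the product of (x - lambda_i), which multiplies out to x^6 - 30x^5 + 360x^4 - 2160x^3 + 6480x^2 - 7776x. Since p(0) = det(-L) = 0, x divides p(x). There is one zero in the spectrum, matching the 1 component. By the matrix-tree theorem the graph has (1/6) * product of the nonzero eigenvalues = 1296 spanning trees.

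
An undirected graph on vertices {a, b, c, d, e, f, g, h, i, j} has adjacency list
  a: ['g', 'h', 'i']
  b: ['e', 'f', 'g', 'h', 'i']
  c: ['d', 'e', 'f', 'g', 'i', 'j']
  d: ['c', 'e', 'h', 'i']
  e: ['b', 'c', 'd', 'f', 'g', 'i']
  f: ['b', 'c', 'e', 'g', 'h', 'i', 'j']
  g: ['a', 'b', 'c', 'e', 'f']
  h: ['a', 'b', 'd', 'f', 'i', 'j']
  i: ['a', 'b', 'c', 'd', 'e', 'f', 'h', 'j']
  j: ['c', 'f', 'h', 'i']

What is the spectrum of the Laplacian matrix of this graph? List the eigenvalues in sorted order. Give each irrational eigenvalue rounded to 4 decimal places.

[0, 2.7905, 3.6391, 3.7980, 4.8893, 6.6218, 7.2033, 7.4387, 8.3916, 9.2277]

Reading degrees in the order [a, b, c, d, e, f, g, h, i, j] gives [3, 5, 6, 4, 6, 7, 5, 6, 8, 4]; set D = diag(3, 5, 6, 4, 6, 7, 5, 6, 8, 4) and form L = D - A. L is symmetric positive semidefinite, so every eigenvalue is real and nonnegative. The single zero eigenvalue shows the graph is connected. There is one zero in the spectrum, matching the 1 component. The eigenvalues sum to 54, which equals trace(L) = 2|E|.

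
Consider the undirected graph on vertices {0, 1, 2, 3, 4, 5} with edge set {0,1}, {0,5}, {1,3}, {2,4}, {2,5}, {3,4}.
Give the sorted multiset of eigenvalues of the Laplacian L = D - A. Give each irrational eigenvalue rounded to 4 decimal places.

Each diagonal entry of L is the vertex degree and each off-diagonal entry is -1 where an edge is present, 0 otherwise; in the order [0, 1, 2, 3, 4, 5] the diagonal is [2, 2, 2, 2, 2, 2]. Since every row of L sums to 0, the all-ones vector is in the kernel and 0 is an eigenvalue. There is one zero in the spectrum, matching the 1 component. By the matrix-tree theorem the graph has (1/6) * product of the nonzero eigenvalues = 6 spanning trees.

[0, 1, 1, 3, 3, 4]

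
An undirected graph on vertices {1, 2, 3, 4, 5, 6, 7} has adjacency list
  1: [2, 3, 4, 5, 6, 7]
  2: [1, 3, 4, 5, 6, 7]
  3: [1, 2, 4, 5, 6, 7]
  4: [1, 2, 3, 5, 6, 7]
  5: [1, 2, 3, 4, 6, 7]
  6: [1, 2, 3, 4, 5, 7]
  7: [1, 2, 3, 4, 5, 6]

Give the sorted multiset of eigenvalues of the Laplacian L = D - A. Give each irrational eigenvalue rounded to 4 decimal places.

[0, 7, 7, 7, 7, 7, 7]

With the vertex order [1, 2, 3, 4, 5, 6, 7], the degrees are [6, 6, 6, 6, 6, 6, 6], giving D = diag(6, 6, 6, 6, 6, 6, 6) and L = D - A. The multiplicity of 0 as a Laplacian eigenvalue equals the number of connected components. The single zero eigenvalue shows the graph is connected. The largest eigenvalue, 7, is at most the vertex count 7. There is one zero in the spectrum, matching the 1 component.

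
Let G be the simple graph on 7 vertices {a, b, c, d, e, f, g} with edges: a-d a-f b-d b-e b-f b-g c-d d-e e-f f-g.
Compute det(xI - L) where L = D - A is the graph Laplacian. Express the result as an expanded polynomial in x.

With the vertex order [a, b, c, d, e, f, g], the degrees are [2, 4, 1, 4, 3, 4, 2], giving D = diag(2, 4, 1, 4, 3, 4, 2) and L = D - A. Computing det(xI - L) by cofactor expansion (or equivalently via sum-over-permutations) gives x^7 - 20x^6 + 157x^5 - 612x^4 + 1232x^3 - 1196x^2 + 427x. The coefficient of x^6 equals -trace(L) = -20, matching the sum of degrees. By the matrix-tree theorem the graph has (1/7) * product of the nonzero eigenvalues = 61 spanning trees.

x^7 - 20x^6 + 157x^5 - 612x^4 + 1232x^3 - 1196x^2 + 427x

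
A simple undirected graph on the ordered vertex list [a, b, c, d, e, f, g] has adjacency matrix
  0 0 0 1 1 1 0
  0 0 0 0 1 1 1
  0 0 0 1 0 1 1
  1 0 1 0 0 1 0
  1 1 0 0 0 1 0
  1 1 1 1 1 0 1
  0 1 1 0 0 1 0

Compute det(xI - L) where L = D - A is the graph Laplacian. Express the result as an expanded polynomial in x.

Reading degrees in the order [a, b, c, d, e, f, g] gives [3, 3, 3, 3, 3, 6, 3]; set D = diag(3, 3, 3, 3, 3, 6, 3) and form L = D - A. The eigenvalues of L are [0, 2, 2, 4, 4, 5, 7]; the characteristic polynomial is the product of (x - lambda_i), which multiplies out to x^7 - 24x^6 + 231x^5 - 1140x^4 + 3036x^3 - 4128x^2 + 2240x. Since p(0) = det(-L) = 0, x divides p(x).

x^7 - 24x^6 + 231x^5 - 1140x^4 + 3036x^3 - 4128x^2 + 2240x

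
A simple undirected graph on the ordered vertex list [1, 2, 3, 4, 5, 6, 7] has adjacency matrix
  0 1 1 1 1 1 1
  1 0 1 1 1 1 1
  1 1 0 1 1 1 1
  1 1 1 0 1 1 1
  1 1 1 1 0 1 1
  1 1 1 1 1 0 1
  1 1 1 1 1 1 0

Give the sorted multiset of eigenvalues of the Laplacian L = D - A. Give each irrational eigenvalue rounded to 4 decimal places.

With the vertex order [1, 2, 3, 4, 5, 6, 7], the degrees are [6, 6, 6, 6, 6, 6, 6], giving D = diag(6, 6, 6, 6, 6, 6, 6) and L = D - A. The multiplicity of 0 as a Laplacian eigenvalue equals the number of connected components. By the matrix-tree theorem the graph has (1/7) * product of the nonzero eigenvalues = 16807 spanning trees. There is one zero in the spectrum, matching the 1 component.

[0, 7, 7, 7, 7, 7, 7]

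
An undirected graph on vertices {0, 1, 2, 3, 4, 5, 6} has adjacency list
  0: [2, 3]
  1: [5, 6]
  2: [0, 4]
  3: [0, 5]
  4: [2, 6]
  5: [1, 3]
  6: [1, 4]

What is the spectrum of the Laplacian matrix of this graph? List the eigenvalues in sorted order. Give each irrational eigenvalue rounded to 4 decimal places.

Reading degrees in the order [0, 1, 2, 3, 4, 5, 6] gives [2, 2, 2, 2, 2, 2, 2]; set D = diag(2, 2, 2, 2, 2, 2, 2) and form L = D - A. Since every row of L sums to 0, the all-ones vector is in the kernel and 0 is an eigenvalue. The single zero eigenvalue shows the graph is connected. The eigenvalues sum to 14, which equals trace(L) = 2|E|.

[0, 0.7530, 0.7530, 2.4450, 2.4450, 3.8019, 3.8019]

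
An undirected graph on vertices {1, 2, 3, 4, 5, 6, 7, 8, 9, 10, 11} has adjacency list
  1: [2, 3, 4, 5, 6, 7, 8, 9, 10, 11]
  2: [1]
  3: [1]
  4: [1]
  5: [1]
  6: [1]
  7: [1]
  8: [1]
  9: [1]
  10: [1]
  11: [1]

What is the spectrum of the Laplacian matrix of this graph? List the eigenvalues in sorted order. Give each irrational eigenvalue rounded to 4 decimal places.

Each diagonal entry of L is the vertex degree and each off-diagonal entry is -1 where an edge is present, 0 otherwise; in the order [1, 2, 3, 4, 5, 6, 7, 8, 9, 10, 11] the diagonal is [10, 1, 1, 1, 1, 1, 1, 1, 1, 1, 1]. The multiplicity of 0 as a Laplacian eigenvalue equals the number of connected components. The largest eigenvalue, 11, is at most the vertex count 11. By the matrix-tree theorem the graph has (1/11) * product of the nonzero eigenvalues = 1 spanning tree.

[0, 1, 1, 1, 1, 1, 1, 1, 1, 1, 11]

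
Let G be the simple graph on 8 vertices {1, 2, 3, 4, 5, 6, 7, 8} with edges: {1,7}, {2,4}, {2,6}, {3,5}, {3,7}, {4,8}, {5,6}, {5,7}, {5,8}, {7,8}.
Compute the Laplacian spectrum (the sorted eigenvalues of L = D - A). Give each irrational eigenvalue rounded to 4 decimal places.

Reading degrees in the order [1, 2, 3, 4, 5, 6, 7, 8] gives [1, 2, 2, 2, 4, 2, 4, 3]; set D = diag(1, 2, 2, 2, 4, 2, 4, 3) and form L = D - A. L is symmetric positive semidefinite, so every eigenvalue is real and nonnegative. The single zero eigenvalue shows the graph is connected. There is one zero in the spectrum, matching the 1 component. By the matrix-tree theorem the graph has (1/8) * product of the nonzero eigenvalues = 37 spanning trees.

[0, 0.5998, 1.2305, 1.6014, 2.5601, 3.6448, 5.0742, 5.2892]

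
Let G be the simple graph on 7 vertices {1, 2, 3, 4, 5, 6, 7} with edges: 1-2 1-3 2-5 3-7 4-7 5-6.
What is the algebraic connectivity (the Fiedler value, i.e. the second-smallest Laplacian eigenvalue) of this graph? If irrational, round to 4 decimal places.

0.1981

Reading degrees in the order [1, 2, 3, 4, 5, 6, 7] gives [2, 2, 2, 1, 2, 1, 2]; set D = diag(2, 2, 2, 1, 2, 1, 2) and form L = D - A. The smallest Laplacian eigenvalue is always 0. The next one, lambda_2 = 0.1981, measures how hard the graph is to disconnect: larger values mean better connectivity. The eigenvalues sum to 12, which equals trace(L) = 2|E|. By the matrix-tree theorem the graph has (1/7) * product of the nonzero eigenvalues = 1 spanning tree.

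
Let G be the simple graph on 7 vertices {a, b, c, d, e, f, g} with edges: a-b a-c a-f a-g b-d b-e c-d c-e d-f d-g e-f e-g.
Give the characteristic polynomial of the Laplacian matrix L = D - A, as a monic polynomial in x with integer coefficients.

Each diagonal entry of L is the vertex degree and each off-diagonal entry is -1 where an edge is present, 0 otherwise; in the order [a, b, c, d, e, f, g] the diagonal is [4, 3, 3, 4, 4, 3, 3]. The eigenvalues of L are [0, 3, 3, 3, 4, 4, 7]; the characteristic polynomial is the product of (x - lambda_i), which multiplies out to x^7 - 24x^6 + 234x^5 - 1192x^4 + 3357x^3 - 4968x^2 + 3024x. Since p(0) = det(-L) = 0, x divides p(x). By the matrix-tree theorem the graph has (1/7) * product of the nonzero eigenvalues = 432 spanning trees. The eigenvalues sum to 24, which equals trace(L) = 2|E|.

x^7 - 24x^6 + 234x^5 - 1192x^4 + 3357x^3 - 4968x^2 + 3024x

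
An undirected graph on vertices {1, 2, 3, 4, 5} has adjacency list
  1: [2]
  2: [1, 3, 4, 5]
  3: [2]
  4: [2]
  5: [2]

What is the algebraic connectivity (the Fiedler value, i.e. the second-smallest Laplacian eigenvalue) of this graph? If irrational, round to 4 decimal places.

With the vertex order [1, 2, 3, 4, 5], the degrees are [1, 4, 1, 1, 1], giving D = diag(1, 4, 1, 1, 1) and L = D - A. Computing the eigenvalues of L and sorting gives [0, 1, 1, 1, 5]. The Fiedler value lambda_2 = 1 is strictly positive, so the graph is connected. There is one zero in the spectrum, matching the 1 component.

1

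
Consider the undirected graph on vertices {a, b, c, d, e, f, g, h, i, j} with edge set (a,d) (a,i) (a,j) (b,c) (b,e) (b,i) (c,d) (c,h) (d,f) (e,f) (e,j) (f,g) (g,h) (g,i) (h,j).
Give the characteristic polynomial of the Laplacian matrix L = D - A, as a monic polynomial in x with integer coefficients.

x^10 - 30x^9 + 390x^8 - 2880x^7 + 13305x^6 - 39882x^5 + 77640x^4 - 94800x^3 + 66000x^2 - 20000x

With the vertex order [a, b, c, d, e, f, g, h, i, j], the degrees are [3, 3, 3, 3, 3, 3, 3, 3, 3, 3], giving D = diag(3, 3, 3, 3, 3, 3, 3, 3, 3, 3) and L = D - A. Computing det(xI - L) by cofactor expansion (or equivalently via sum-over-permutations) gives x^10 - 30x^9 + 390x^8 - 2880x^7 + 13305x^6 - 39882x^5 + 77640x^4 - 94800x^3 + 66000x^2 - 20000x. The constant term is 0 because L is singular (the all-ones vector lies in its kernel). The eigenvalues sum to 30, which equals trace(L) = 2|E|. There is one zero in the spectrum, matching the 1 component.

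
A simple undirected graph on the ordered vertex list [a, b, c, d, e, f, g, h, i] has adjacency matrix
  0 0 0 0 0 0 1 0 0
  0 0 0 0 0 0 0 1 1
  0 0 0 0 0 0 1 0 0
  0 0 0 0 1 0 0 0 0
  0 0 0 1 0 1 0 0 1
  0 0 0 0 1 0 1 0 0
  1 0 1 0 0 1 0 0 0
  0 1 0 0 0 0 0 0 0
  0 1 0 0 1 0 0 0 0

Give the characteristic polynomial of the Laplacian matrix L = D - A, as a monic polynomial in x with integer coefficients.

x^9 - 16x^8 + 103x^7 - 344x^6 + 643x^5 - 678x^4 + 384x^3 - 102x^2 + 9x

Each diagonal entry of L is the vertex degree and each off-diagonal entry is -1 where an edge is present, 0 otherwise; in the order [a, b, c, d, e, f, g, h, i] the diagonal is [1, 2, 1, 1, 3, 2, 3, 1, 2]. L has integer entries, so p(x) = det(xI - L) has integer coefficients. Expanding the determinant yields x^9 - 16x^8 + 103x^7 - 344x^6 + 643x^5 - 678x^4 + 384x^3 - 102x^2 + 9x. The constant term is 0 because L is singular (the all-ones vector lies in its kernel). There is one zero in the spectrum, matching the 1 component.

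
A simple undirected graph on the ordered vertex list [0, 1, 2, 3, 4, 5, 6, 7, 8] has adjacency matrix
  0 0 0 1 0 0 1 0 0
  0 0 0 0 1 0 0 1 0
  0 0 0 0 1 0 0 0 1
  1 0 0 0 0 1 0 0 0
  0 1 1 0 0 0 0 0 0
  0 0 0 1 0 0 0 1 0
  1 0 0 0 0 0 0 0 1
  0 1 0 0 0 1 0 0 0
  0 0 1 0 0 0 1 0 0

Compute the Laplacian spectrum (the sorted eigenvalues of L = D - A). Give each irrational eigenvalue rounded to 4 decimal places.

Each diagonal entry of L is the vertex degree and each off-diagonal entry is -1 where an edge is present, 0 otherwise; in the order [0, 1, 2, 3, 4, 5, 6, 7, 8] the diagonal is [2, 2, 2, 2, 2, 2, 2, 2, 2]. The multiplicity of 0 as a Laplacian eigenvalue equals the number of connected components. The single zero eigenvalue shows the graph is connected. By the matrix-tree theorem the graph has (1/9) * product of the nonzero eigenvalues = 9 spanning trees.

[0, 0.4679, 0.4679, 1.6527, 1.6527, 3, 3, 3.8794, 3.8794]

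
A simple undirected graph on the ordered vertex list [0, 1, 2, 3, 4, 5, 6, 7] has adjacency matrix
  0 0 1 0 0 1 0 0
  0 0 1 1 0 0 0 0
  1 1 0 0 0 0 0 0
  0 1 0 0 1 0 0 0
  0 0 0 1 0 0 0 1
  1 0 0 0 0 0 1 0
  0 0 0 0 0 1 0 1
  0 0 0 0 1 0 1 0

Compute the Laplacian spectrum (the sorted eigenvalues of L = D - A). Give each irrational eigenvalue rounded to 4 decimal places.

[0, 0.5858, 0.5858, 2, 2, 3.4142, 3.4142, 4]

With the vertex order [0, 1, 2, 3, 4, 5, 6, 7], the degrees are [2, 2, 2, 2, 2, 2, 2, 2], giving D = diag(2, 2, 2, 2, 2, 2, 2, 2) and L = D - A. L is symmetric positive semidefinite, so every eigenvalue is real and nonnegative. The single zero eigenvalue shows the graph is connected.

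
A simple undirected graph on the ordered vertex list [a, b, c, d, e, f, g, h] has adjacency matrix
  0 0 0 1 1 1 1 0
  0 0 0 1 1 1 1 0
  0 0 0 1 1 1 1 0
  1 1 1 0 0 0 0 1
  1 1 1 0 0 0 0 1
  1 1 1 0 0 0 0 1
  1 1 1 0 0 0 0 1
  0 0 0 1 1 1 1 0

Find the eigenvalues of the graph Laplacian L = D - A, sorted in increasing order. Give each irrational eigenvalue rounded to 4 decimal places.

Reading degrees in the order [a, b, c, d, e, f, g, h] gives [4, 4, 4, 4, 4, 4, 4, 4]; set D = diag(4, 4, 4, 4, 4, 4, 4, 4) and form L = D - A. L is symmetric positive semidefinite, so every eigenvalue is real and nonnegative. There is one zero in the spectrum, matching the 1 component.

[0, 4, 4, 4, 4, 4, 4, 8]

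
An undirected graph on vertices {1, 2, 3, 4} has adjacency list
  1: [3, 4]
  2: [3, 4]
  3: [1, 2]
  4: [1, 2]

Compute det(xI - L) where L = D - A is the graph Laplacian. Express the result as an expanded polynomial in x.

x^4 - 8x^3 + 20x^2 - 16x

With the vertex order [1, 2, 3, 4], the degrees are [2, 2, 2, 2], giving D = diag(2, 2, 2, 2) and L = D - A. Computing det(xI - L) by cofactor expansion (or equivalently via sum-over-permutations) gives x^4 - 8x^3 + 20x^2 - 16x. The coefficient of x^3 equals -trace(L) = -8, matching the sum of degrees.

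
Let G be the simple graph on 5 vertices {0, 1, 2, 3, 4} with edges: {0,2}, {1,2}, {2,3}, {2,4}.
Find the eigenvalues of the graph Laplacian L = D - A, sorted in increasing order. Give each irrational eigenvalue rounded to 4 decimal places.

Each diagonal entry of L is the vertex degree and each off-diagonal entry is -1 where an edge is present, 0 otherwise; in the order [0, 1, 2, 3, 4] the diagonal is [1, 1, 4, 1, 1]. Since every row of L sums to 0, the all-ones vector is in the kernel and 0 is an eigenvalue. By the matrix-tree theorem the graph has (1/5) * product of the nonzero eigenvalues = 1 spanning tree.

[0, 1, 1, 1, 5]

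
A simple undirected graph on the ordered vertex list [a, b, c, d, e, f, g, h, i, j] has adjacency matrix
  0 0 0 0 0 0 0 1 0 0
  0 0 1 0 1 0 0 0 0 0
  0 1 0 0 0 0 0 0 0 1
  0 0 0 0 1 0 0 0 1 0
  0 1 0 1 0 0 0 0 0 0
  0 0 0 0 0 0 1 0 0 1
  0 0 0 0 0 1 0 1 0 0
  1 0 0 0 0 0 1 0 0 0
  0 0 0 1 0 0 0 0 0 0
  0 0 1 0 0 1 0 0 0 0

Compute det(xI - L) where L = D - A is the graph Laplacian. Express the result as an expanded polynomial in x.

x^10 - 18x^9 + 136x^8 - 560x^7 + 1365x^6 - 2002x^5 + 1716x^4 - 792x^3 + 165x^2 - 10x

With the vertex order [a, b, c, d, e, f, g, h, i, j], the degrees are [1, 2, 2, 2, 2, 2, 2, 2, 1, 2], giving D = diag(1, 2, 2, 2, 2, 2, 2, 2, 1, 2) and L = D - A. L has integer entries, so p(x) = det(xI - L) has integer coefficients. Expanding the determinant yields x^10 - 18x^9 + 136x^8 - 560x^7 + 1365x^6 - 2002x^5 + 1716x^4 - 792x^3 + 165x^2 - 10x. The coefficient of x^9 equals -trace(L) = -18, matching the sum of degrees. The eigenvalues sum to 18, which equals trace(L) = 2|E|.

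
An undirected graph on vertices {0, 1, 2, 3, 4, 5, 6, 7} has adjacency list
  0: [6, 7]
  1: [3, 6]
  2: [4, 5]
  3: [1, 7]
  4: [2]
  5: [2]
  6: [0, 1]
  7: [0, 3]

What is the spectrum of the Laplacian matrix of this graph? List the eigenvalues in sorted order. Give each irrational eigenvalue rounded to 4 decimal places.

[0, 0, 1, 1.3820, 1.3820, 3, 3.6180, 3.6180]

With the vertex order [0, 1, 2, 3, 4, 5, 6, 7], the degrees are [2, 2, 2, 2, 1, 1, 2, 2], giving D = diag(2, 2, 2, 2, 1, 1, 2, 2) and L = D - A. The multiplicity of 0 as a Laplacian eigenvalue equals the number of connected components. The 2 zero eigenvalues correspond to the 2 connected components.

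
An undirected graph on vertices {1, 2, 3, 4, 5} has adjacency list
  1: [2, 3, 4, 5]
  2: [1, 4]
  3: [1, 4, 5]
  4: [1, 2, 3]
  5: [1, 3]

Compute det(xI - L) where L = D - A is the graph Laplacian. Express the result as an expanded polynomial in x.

Each diagonal entry of L is the vertex degree and each off-diagonal entry is -1 where an edge is present, 0 otherwise; in the order [1, 2, 3, 4, 5] the diagonal is [4, 2, 3, 3, 2]. L has integer entries, so p(x) = det(xI - L) has integer coefficients. Expanding the determinant yields x^5 - 14x^4 + 70x^3 - 146x^2 + 105x. The coefficient of x^4 equals -trace(L) = -14, matching the sum of degrees. By the matrix-tree theorem the graph has (1/5) * product of the nonzero eigenvalues = 21 spanning trees.

x^5 - 14x^4 + 70x^3 - 146x^2 + 105x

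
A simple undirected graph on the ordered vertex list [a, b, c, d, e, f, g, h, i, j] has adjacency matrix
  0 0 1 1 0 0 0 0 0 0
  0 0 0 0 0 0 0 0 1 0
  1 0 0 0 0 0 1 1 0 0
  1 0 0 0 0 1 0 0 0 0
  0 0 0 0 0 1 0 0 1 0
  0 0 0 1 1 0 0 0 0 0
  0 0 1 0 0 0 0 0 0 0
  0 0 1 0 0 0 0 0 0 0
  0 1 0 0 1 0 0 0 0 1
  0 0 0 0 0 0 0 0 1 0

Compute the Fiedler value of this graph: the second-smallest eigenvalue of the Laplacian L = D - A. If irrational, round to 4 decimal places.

With the vertex order [a, b, c, d, e, f, g, h, i, j], the degrees are [2, 1, 3, 2, 2, 2, 1, 1, 3, 1], giving D = diag(2, 1, 3, 2, 2, 2, 1, 1, 3, 1) and L = D - A. Computing the eigenvalues of L and sorting gives [0, 0.1088, 0.5188, 1, 1, 1.2954, 2.3111, 3.3174, 4.1701, 4.2784]. The Fiedler value lambda_2 = 0.1088 is strictly positive, so the graph is connected. The eigenvalues sum to 18, which equals trace(L) = 2|E|.

0.1088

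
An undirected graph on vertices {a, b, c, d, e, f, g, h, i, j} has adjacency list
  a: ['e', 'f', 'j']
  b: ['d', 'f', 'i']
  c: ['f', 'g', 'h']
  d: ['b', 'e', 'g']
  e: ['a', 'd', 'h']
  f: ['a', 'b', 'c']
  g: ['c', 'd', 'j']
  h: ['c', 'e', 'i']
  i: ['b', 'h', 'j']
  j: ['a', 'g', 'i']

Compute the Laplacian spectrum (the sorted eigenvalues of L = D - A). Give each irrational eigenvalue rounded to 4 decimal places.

[0, 2, 2, 2, 2, 2, 5, 5, 5, 5]

Each diagonal entry of L is the vertex degree and each off-diagonal entry is -1 where an edge is present, 0 otherwise; in the order [a, b, c, d, e, f, g, h, i, j] the diagonal is [3, 3, 3, 3, 3, 3, 3, 3, 3, 3]. Diagonalising L (or applying a numerical eigensolver to the 10x10 matrix) gives the spectrum above. The eigenvalues sum to 30, which equals trace(L) = 2|E|. There is one zero in the spectrum, matching the 1 component.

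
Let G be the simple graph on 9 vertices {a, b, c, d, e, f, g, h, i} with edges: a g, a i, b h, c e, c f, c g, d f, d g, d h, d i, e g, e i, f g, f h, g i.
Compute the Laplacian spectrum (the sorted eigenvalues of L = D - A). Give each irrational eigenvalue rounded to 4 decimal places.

With the vertex order [a, b, c, d, e, f, g, h, i], the degrees are [2, 1, 3, 4, 3, 4, 6, 3, 4], giving D = diag(2, 1, 3, 4, 3, 4, 6, 3, 4) and L = D - A. L is symmetric positive semidefinite, so every eigenvalue is real and nonnegative. The single zero eigenvalue shows the graph is connected. The largest eigenvalue, 7.1019, is at most the vertex count 9.

[0, 0.6053, 1.7505, 2.2670, 3.2424, 4.1786, 5.1909, 5.6634, 7.1019]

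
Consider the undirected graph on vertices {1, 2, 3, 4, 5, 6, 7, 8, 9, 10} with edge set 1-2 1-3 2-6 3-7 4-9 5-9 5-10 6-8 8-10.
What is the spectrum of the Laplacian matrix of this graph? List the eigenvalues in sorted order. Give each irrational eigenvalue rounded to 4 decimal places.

[0, 0.0979, 0.3820, 0.8244, 1.3820, 2, 2.6180, 3.1756, 3.6180, 3.9021]

Reading degrees in the order [1, 2, 3, 4, 5, 6, 7, 8, 9, 10] gives [2, 2, 2, 1, 2, 2, 1, 2, 2, 2]; set D = diag(2, 2, 2, 1, 2, 2, 1, 2, 2, 2) and form L = D - A. Since every row of L sums to 0, the all-ones vector is in the kernel and 0 is an eigenvalue. The largest eigenvalue, 3.9021, is at most the vertex count 10.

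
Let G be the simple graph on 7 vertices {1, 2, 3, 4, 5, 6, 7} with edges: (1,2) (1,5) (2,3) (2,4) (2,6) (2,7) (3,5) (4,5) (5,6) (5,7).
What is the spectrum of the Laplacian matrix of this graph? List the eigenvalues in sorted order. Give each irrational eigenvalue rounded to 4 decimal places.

[0, 2, 2, 2, 2, 5, 7]

Reading degrees in the order [1, 2, 3, 4, 5, 6, 7] gives [2, 5, 2, 2, 5, 2, 2]; set D = diag(2, 5, 2, 2, 5, 2, 2) and form L = D - A. L is symmetric positive semidefinite, so every eigenvalue is real and nonnegative.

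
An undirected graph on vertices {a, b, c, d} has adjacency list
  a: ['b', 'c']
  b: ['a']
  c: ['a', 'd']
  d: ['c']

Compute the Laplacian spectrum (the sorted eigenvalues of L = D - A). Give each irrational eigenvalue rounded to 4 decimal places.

Each diagonal entry of L is the vertex degree and each off-diagonal entry is -1 where an edge is present, 0 otherwise; in the order [a, b, c, d] the diagonal is [2, 1, 2, 1]. L is symmetric positive semidefinite, so every eigenvalue is real and nonnegative. The single zero eigenvalue shows the graph is connected. The largest eigenvalue, 3.4142, is at most the vertex count 4. There is one zero in the spectrum, matching the 1 component.

[0, 0.5858, 2, 3.4142]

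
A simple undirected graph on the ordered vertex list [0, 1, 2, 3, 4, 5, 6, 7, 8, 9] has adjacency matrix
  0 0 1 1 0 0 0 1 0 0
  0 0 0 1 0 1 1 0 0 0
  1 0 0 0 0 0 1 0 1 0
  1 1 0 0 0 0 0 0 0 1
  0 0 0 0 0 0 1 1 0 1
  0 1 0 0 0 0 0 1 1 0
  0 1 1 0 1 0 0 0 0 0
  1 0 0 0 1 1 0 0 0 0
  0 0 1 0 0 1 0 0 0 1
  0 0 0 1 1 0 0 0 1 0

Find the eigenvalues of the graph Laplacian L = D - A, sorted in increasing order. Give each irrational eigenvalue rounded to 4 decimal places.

Reading degrees in the order [0, 1, 2, 3, 4, 5, 6, 7, 8, 9] gives [3, 3, 3, 3, 3, 3, 3, 3, 3, 3]; set D = diag(3, 3, 3, 3, 3, 3, 3, 3, 3, 3) and form L = D - A. L is symmetric positive semidefinite, so every eigenvalue is real and nonnegative. The single zero eigenvalue shows the graph is connected.

[0, 2, 2, 2, 2, 2, 5, 5, 5, 5]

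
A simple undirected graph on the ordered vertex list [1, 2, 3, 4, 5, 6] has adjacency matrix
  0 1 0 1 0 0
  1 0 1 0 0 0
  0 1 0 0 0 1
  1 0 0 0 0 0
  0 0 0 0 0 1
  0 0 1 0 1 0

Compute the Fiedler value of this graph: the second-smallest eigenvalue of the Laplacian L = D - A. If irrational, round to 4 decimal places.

0.2679

With the vertex order [1, 2, 3, 4, 5, 6], the degrees are [2, 2, 2, 1, 1, 2], giving D = diag(2, 2, 2, 1, 1, 2) and L = D - A. Computing the eigenvalues of L and sorting gives [0, 0.2679, 1, 2, 3, 3.7321]. The Fiedler value lambda_2 = 0.2679 is strictly positive, so the graph is connected. There is one zero in the spectrum, matching the 1 component. The largest eigenvalue, 3.7321, is at most the vertex count 6.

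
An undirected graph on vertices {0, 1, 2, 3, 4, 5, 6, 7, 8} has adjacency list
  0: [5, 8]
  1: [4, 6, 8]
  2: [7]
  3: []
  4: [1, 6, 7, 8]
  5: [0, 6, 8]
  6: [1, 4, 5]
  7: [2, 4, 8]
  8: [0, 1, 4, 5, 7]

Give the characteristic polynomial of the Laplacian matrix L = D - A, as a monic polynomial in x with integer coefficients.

x^9 - 24x^8 + 235x^7 - 1208x^6 + 3484x^5 - 5550x^4 + 4411x^3 - 1296x^2

Each diagonal entry of L is the vertex degree and each off-diagonal entry is -1 where an edge is present, 0 otherwise; in the order [0, 1, 2, 3, 4, 5, 6, 7, 8] the diagonal is [2, 3, 1, 0, 4, 3, 3, 3, 5]. Computing det(xI - L) by cofactor expansion (or equivalently via sum-over-permutations) gives x^9 - 24x^8 + 235x^7 - 1208x^6 + 3484x^5 - 5550x^4 + 4411x^3 - 1296x^2. The constant term is 0 because L is singular (the all-ones vector lies in its kernel). The eigenvalues sum to 24, which equals trace(L) = 2|E|. The largest eigenvalue, 6.3302, is at most the vertex count 9.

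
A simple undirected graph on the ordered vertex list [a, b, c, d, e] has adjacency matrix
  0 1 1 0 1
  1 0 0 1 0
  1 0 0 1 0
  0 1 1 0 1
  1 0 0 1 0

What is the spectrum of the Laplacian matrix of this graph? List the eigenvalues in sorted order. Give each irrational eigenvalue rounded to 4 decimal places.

[0, 2, 2, 3, 5]

Reading degrees in the order [a, b, c, d, e] gives [3, 2, 2, 3, 2]; set D = diag(3, 2, 2, 3, 2) and form L = D - A. Since every row of L sums to 0, the all-ones vector is in the kernel and 0 is an eigenvalue. The single zero eigenvalue shows the graph is connected. There is one zero in the spectrum, matching the 1 component. The eigenvalues sum to 12, which equals trace(L) = 2|E|.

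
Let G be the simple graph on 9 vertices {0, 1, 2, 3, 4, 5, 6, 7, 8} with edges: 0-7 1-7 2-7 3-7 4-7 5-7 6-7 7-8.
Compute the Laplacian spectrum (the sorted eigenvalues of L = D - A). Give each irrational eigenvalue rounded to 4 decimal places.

Reading degrees in the order [0, 1, 2, 3, 4, 5, 6, 7, 8] gives [1, 1, 1, 1, 1, 1, 1, 8, 1]; set D = diag(1, 1, 1, 1, 1, 1, 1, 8, 1) and form L = D - A. The multiplicity of 0 as a Laplacian eigenvalue equals the number of connected components. There is one zero in the spectrum, matching the 1 component. The largest eigenvalue, 9, is at most the vertex count 9.

[0, 1, 1, 1, 1, 1, 1, 1, 9]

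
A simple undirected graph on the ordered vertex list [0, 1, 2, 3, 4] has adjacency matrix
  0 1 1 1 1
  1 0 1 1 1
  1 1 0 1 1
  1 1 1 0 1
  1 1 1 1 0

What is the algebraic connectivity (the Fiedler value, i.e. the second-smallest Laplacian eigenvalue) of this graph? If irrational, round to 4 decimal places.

5

Reading degrees in the order [0, 1, 2, 3, 4] gives [4, 4, 4, 4, 4]; set D = diag(4, 4, 4, 4, 4) and form L = D - A. The smallest Laplacian eigenvalue is always 0. The next one, lambda_2 = 5, measures how hard the graph is to disconnect: larger values mean better connectivity. The eigenvalues sum to 20, which equals trace(L) = 2|E|. The largest eigenvalue, 5, is at most the vertex count 5.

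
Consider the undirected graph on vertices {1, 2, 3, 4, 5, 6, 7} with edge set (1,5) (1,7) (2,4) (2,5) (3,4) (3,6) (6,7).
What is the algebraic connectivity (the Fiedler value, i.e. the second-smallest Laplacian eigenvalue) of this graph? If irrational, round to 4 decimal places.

0.7530

With the vertex order [1, 2, 3, 4, 5, 6, 7], the degrees are [2, 2, 2, 2, 2, 2, 2], giving D = diag(2, 2, 2, 2, 2, 2, 2) and L = D - A. The smallest Laplacian eigenvalue is always 0. The next one, lambda_2 = 0.7530, measures how hard the graph is to disconnect: larger values mean better connectivity.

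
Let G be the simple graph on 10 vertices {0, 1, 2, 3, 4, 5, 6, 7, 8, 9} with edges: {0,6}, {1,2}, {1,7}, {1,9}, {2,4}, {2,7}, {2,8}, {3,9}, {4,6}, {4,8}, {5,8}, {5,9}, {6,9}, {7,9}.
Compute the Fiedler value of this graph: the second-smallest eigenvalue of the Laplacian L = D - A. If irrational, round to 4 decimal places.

With the vertex order [0, 1, 2, 3, 4, 5, 6, 7, 8, 9], the degrees are [1, 3, 4, 1, 3, 2, 3, 3, 3, 5], giving D = diag(1, 3, 4, 1, 3, 2, 3, 3, 3, 5) and L = D - A. The smallest Laplacian eigenvalue is always 0. The next one, lambda_2 = 0.6218, measures how hard the graph is to disconnect: larger values mean better connectivity. There is one zero in the spectrum, matching the 1 component.

0.6218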